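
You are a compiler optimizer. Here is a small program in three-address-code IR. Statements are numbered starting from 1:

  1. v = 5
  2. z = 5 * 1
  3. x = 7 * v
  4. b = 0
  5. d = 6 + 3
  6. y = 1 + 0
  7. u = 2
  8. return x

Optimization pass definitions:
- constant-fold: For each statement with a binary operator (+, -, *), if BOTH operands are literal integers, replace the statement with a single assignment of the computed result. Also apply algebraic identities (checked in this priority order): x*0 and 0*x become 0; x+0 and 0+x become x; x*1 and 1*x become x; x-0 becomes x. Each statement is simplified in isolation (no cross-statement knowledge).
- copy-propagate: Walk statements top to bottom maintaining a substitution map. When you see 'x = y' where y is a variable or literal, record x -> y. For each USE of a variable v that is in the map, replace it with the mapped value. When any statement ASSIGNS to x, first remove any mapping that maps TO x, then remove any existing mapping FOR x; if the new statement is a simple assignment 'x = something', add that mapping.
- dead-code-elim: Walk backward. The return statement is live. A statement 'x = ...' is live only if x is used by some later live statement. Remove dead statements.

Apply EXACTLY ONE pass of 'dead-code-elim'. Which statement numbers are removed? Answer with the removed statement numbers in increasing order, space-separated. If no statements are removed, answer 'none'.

Answer: 2 4 5 6 7

Derivation:
Backward liveness scan:
Stmt 1 'v = 5': KEEP (v is live); live-in = []
Stmt 2 'z = 5 * 1': DEAD (z not in live set ['v'])
Stmt 3 'x = 7 * v': KEEP (x is live); live-in = ['v']
Stmt 4 'b = 0': DEAD (b not in live set ['x'])
Stmt 5 'd = 6 + 3': DEAD (d not in live set ['x'])
Stmt 6 'y = 1 + 0': DEAD (y not in live set ['x'])
Stmt 7 'u = 2': DEAD (u not in live set ['x'])
Stmt 8 'return x': KEEP (return); live-in = ['x']
Removed statement numbers: [2, 4, 5, 6, 7]
Surviving IR:
  v = 5
  x = 7 * v
  return x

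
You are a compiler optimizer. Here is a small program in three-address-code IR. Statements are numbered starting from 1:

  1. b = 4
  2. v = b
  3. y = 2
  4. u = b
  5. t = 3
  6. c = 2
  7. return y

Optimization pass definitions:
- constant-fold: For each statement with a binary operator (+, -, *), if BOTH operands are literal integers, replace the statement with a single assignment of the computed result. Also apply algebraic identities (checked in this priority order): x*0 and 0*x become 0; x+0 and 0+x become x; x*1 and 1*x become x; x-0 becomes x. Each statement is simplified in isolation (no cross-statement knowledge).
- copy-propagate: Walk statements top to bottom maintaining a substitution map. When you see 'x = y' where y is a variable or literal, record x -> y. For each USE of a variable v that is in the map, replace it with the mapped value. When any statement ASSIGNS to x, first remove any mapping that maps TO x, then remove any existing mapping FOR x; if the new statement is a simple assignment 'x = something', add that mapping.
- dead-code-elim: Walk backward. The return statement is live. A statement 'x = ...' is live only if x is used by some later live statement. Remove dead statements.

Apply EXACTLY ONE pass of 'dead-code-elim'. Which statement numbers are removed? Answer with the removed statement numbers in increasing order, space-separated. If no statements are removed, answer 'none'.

Backward liveness scan:
Stmt 1 'b = 4': DEAD (b not in live set [])
Stmt 2 'v = b': DEAD (v not in live set [])
Stmt 3 'y = 2': KEEP (y is live); live-in = []
Stmt 4 'u = b': DEAD (u not in live set ['y'])
Stmt 5 't = 3': DEAD (t not in live set ['y'])
Stmt 6 'c = 2': DEAD (c not in live set ['y'])
Stmt 7 'return y': KEEP (return); live-in = ['y']
Removed statement numbers: [1, 2, 4, 5, 6]
Surviving IR:
  y = 2
  return y

Answer: 1 2 4 5 6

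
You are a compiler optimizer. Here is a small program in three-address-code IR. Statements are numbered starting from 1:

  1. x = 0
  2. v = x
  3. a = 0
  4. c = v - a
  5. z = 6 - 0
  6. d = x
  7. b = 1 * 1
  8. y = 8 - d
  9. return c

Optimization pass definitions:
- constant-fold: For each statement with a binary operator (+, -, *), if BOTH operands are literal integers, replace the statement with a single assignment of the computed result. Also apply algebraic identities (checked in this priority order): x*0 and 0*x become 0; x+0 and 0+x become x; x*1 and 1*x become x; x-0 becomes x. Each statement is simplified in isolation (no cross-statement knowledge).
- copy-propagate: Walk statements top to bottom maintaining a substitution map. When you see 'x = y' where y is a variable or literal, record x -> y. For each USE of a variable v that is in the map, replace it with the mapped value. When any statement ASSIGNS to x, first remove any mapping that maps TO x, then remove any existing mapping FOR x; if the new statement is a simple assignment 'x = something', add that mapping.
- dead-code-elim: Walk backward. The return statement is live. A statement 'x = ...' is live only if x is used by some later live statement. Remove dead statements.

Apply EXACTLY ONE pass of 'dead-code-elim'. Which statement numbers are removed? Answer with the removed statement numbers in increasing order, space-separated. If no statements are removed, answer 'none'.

Backward liveness scan:
Stmt 1 'x = 0': KEEP (x is live); live-in = []
Stmt 2 'v = x': KEEP (v is live); live-in = ['x']
Stmt 3 'a = 0': KEEP (a is live); live-in = ['v']
Stmt 4 'c = v - a': KEEP (c is live); live-in = ['a', 'v']
Stmt 5 'z = 6 - 0': DEAD (z not in live set ['c'])
Stmt 6 'd = x': DEAD (d not in live set ['c'])
Stmt 7 'b = 1 * 1': DEAD (b not in live set ['c'])
Stmt 8 'y = 8 - d': DEAD (y not in live set ['c'])
Stmt 9 'return c': KEEP (return); live-in = ['c']
Removed statement numbers: [5, 6, 7, 8]
Surviving IR:
  x = 0
  v = x
  a = 0
  c = v - a
  return c

Answer: 5 6 7 8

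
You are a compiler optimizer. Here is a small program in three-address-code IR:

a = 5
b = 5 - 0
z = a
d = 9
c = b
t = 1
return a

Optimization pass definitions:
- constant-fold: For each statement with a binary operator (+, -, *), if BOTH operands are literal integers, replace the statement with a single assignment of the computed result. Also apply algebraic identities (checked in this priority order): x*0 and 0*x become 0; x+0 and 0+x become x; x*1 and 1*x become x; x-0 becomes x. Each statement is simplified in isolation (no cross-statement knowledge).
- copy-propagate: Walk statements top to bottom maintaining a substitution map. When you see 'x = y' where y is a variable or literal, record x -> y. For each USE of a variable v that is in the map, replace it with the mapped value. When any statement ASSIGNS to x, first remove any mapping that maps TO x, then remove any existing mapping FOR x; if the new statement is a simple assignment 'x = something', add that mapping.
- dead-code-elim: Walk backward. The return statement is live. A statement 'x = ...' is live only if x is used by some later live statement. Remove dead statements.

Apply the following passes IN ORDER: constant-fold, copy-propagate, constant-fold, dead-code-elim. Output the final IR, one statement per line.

Answer: return 5

Derivation:
Initial IR:
  a = 5
  b = 5 - 0
  z = a
  d = 9
  c = b
  t = 1
  return a
After constant-fold (7 stmts):
  a = 5
  b = 5
  z = a
  d = 9
  c = b
  t = 1
  return a
After copy-propagate (7 stmts):
  a = 5
  b = 5
  z = 5
  d = 9
  c = 5
  t = 1
  return 5
After constant-fold (7 stmts):
  a = 5
  b = 5
  z = 5
  d = 9
  c = 5
  t = 1
  return 5
After dead-code-elim (1 stmts):
  return 5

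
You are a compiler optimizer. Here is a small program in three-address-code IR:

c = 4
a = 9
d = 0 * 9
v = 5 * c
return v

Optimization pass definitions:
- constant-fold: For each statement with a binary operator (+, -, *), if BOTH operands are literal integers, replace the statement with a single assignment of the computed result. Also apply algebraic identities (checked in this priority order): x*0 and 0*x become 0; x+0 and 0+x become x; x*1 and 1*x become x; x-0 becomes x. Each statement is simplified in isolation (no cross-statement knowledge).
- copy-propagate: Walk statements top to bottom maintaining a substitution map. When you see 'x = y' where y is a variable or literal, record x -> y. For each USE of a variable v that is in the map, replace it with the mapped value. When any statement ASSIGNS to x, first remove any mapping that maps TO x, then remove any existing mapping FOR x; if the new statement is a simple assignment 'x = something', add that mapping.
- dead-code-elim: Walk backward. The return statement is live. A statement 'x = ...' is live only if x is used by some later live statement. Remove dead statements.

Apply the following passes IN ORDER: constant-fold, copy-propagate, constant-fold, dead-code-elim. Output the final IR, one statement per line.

Answer: v = 20
return v

Derivation:
Initial IR:
  c = 4
  a = 9
  d = 0 * 9
  v = 5 * c
  return v
After constant-fold (5 stmts):
  c = 4
  a = 9
  d = 0
  v = 5 * c
  return v
After copy-propagate (5 stmts):
  c = 4
  a = 9
  d = 0
  v = 5 * 4
  return v
After constant-fold (5 stmts):
  c = 4
  a = 9
  d = 0
  v = 20
  return v
After dead-code-elim (2 stmts):
  v = 20
  return v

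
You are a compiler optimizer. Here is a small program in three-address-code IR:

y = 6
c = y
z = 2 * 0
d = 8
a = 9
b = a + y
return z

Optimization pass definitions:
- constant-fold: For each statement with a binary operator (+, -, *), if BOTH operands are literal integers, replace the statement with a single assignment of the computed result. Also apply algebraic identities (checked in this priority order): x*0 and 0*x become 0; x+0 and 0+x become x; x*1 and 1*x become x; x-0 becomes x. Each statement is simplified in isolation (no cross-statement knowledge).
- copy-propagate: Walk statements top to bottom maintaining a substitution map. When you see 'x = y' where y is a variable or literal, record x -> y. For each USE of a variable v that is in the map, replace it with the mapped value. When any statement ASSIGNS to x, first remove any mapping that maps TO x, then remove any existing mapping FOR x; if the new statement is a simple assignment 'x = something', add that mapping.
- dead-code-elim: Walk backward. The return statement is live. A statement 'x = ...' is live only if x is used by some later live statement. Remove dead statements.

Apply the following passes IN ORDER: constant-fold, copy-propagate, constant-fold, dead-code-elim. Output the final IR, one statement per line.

Answer: return 0

Derivation:
Initial IR:
  y = 6
  c = y
  z = 2 * 0
  d = 8
  a = 9
  b = a + y
  return z
After constant-fold (7 stmts):
  y = 6
  c = y
  z = 0
  d = 8
  a = 9
  b = a + y
  return z
After copy-propagate (7 stmts):
  y = 6
  c = 6
  z = 0
  d = 8
  a = 9
  b = 9 + 6
  return 0
After constant-fold (7 stmts):
  y = 6
  c = 6
  z = 0
  d = 8
  a = 9
  b = 15
  return 0
After dead-code-elim (1 stmts):
  return 0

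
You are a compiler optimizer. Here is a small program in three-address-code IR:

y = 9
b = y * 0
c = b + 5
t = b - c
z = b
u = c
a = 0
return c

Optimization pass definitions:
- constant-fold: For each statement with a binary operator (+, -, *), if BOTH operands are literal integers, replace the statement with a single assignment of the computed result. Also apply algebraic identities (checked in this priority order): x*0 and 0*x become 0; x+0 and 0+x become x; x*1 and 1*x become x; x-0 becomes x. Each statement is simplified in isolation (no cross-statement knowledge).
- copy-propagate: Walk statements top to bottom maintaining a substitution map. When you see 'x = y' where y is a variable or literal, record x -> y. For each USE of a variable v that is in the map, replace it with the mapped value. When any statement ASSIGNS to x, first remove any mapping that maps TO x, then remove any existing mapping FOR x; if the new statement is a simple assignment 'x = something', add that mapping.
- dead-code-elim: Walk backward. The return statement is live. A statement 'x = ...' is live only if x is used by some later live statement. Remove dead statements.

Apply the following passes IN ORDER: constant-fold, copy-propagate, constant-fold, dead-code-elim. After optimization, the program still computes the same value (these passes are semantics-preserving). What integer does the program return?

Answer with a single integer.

Answer: 5

Derivation:
Initial IR:
  y = 9
  b = y * 0
  c = b + 5
  t = b - c
  z = b
  u = c
  a = 0
  return c
After constant-fold (8 stmts):
  y = 9
  b = 0
  c = b + 5
  t = b - c
  z = b
  u = c
  a = 0
  return c
After copy-propagate (8 stmts):
  y = 9
  b = 0
  c = 0 + 5
  t = 0 - c
  z = 0
  u = c
  a = 0
  return c
After constant-fold (8 stmts):
  y = 9
  b = 0
  c = 5
  t = 0 - c
  z = 0
  u = c
  a = 0
  return c
After dead-code-elim (2 stmts):
  c = 5
  return c
Evaluate:
  y = 9  =>  y = 9
  b = y * 0  =>  b = 0
  c = b + 5  =>  c = 5
  t = b - c  =>  t = -5
  z = b  =>  z = 0
  u = c  =>  u = 5
  a = 0  =>  a = 0
  return c = 5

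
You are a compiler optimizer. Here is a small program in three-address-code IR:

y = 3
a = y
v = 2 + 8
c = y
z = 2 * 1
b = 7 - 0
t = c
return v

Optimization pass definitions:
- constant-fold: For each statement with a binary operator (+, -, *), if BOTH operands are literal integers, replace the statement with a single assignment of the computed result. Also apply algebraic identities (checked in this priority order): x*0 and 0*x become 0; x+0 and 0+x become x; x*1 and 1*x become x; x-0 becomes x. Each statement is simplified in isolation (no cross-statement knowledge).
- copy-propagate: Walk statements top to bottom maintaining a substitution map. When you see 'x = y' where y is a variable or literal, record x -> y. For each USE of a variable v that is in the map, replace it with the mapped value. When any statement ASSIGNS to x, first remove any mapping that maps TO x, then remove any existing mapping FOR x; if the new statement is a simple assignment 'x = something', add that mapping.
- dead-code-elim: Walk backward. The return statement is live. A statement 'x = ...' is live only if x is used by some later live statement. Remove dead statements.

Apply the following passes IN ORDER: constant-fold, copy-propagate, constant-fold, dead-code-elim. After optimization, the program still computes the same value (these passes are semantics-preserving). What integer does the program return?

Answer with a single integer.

Initial IR:
  y = 3
  a = y
  v = 2 + 8
  c = y
  z = 2 * 1
  b = 7 - 0
  t = c
  return v
After constant-fold (8 stmts):
  y = 3
  a = y
  v = 10
  c = y
  z = 2
  b = 7
  t = c
  return v
After copy-propagate (8 stmts):
  y = 3
  a = 3
  v = 10
  c = 3
  z = 2
  b = 7
  t = 3
  return 10
After constant-fold (8 stmts):
  y = 3
  a = 3
  v = 10
  c = 3
  z = 2
  b = 7
  t = 3
  return 10
After dead-code-elim (1 stmts):
  return 10
Evaluate:
  y = 3  =>  y = 3
  a = y  =>  a = 3
  v = 2 + 8  =>  v = 10
  c = y  =>  c = 3
  z = 2 * 1  =>  z = 2
  b = 7 - 0  =>  b = 7
  t = c  =>  t = 3
  return v = 10

Answer: 10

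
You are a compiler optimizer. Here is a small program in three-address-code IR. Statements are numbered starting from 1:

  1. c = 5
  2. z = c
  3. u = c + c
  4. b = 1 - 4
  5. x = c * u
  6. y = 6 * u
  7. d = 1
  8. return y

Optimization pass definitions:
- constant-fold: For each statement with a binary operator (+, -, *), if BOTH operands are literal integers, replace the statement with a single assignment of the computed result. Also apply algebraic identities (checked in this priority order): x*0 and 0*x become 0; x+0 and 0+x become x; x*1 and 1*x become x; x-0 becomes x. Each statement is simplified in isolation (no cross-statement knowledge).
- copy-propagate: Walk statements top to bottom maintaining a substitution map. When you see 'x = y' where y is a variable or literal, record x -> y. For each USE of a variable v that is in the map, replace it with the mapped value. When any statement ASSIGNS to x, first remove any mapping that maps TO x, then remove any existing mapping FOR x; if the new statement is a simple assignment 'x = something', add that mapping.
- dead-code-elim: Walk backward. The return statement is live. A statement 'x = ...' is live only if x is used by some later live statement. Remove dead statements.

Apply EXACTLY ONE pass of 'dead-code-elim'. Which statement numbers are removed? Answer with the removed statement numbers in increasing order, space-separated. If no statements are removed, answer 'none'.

Backward liveness scan:
Stmt 1 'c = 5': KEEP (c is live); live-in = []
Stmt 2 'z = c': DEAD (z not in live set ['c'])
Stmt 3 'u = c + c': KEEP (u is live); live-in = ['c']
Stmt 4 'b = 1 - 4': DEAD (b not in live set ['u'])
Stmt 5 'x = c * u': DEAD (x not in live set ['u'])
Stmt 6 'y = 6 * u': KEEP (y is live); live-in = ['u']
Stmt 7 'd = 1': DEAD (d not in live set ['y'])
Stmt 8 'return y': KEEP (return); live-in = ['y']
Removed statement numbers: [2, 4, 5, 7]
Surviving IR:
  c = 5
  u = c + c
  y = 6 * u
  return y

Answer: 2 4 5 7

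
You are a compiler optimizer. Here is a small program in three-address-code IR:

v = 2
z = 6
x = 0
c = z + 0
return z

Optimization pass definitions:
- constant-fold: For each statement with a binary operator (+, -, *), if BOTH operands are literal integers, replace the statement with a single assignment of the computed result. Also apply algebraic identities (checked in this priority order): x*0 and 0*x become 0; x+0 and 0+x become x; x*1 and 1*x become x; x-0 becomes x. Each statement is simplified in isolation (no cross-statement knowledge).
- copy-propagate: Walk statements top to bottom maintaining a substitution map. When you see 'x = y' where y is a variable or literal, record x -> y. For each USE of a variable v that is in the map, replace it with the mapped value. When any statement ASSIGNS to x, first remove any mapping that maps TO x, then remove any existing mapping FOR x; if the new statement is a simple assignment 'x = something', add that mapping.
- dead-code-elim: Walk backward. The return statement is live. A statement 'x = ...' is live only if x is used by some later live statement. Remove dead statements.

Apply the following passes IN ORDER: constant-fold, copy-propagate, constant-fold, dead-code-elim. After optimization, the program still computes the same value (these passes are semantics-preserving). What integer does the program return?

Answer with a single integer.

Initial IR:
  v = 2
  z = 6
  x = 0
  c = z + 0
  return z
After constant-fold (5 stmts):
  v = 2
  z = 6
  x = 0
  c = z
  return z
After copy-propagate (5 stmts):
  v = 2
  z = 6
  x = 0
  c = 6
  return 6
After constant-fold (5 stmts):
  v = 2
  z = 6
  x = 0
  c = 6
  return 6
After dead-code-elim (1 stmts):
  return 6
Evaluate:
  v = 2  =>  v = 2
  z = 6  =>  z = 6
  x = 0  =>  x = 0
  c = z + 0  =>  c = 6
  return z = 6

Answer: 6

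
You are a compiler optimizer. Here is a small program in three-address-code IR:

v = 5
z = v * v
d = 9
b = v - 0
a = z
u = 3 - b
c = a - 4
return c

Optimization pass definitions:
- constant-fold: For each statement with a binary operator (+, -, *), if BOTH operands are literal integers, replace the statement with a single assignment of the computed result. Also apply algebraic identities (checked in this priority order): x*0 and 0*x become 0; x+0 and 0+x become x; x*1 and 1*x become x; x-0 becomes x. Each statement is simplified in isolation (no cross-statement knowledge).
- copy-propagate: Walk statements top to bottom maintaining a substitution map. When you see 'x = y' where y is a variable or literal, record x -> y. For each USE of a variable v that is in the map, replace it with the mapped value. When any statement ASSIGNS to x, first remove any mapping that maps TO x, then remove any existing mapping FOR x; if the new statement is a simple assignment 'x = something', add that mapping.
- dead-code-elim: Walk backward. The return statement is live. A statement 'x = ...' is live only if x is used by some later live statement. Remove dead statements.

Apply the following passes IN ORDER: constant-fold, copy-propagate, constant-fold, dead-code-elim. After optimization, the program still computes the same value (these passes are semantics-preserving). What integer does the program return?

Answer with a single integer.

Answer: 21

Derivation:
Initial IR:
  v = 5
  z = v * v
  d = 9
  b = v - 0
  a = z
  u = 3 - b
  c = a - 4
  return c
After constant-fold (8 stmts):
  v = 5
  z = v * v
  d = 9
  b = v
  a = z
  u = 3 - b
  c = a - 4
  return c
After copy-propagate (8 stmts):
  v = 5
  z = 5 * 5
  d = 9
  b = 5
  a = z
  u = 3 - 5
  c = z - 4
  return c
After constant-fold (8 stmts):
  v = 5
  z = 25
  d = 9
  b = 5
  a = z
  u = -2
  c = z - 4
  return c
After dead-code-elim (3 stmts):
  z = 25
  c = z - 4
  return c
Evaluate:
  v = 5  =>  v = 5
  z = v * v  =>  z = 25
  d = 9  =>  d = 9
  b = v - 0  =>  b = 5
  a = z  =>  a = 25
  u = 3 - b  =>  u = -2
  c = a - 4  =>  c = 21
  return c = 21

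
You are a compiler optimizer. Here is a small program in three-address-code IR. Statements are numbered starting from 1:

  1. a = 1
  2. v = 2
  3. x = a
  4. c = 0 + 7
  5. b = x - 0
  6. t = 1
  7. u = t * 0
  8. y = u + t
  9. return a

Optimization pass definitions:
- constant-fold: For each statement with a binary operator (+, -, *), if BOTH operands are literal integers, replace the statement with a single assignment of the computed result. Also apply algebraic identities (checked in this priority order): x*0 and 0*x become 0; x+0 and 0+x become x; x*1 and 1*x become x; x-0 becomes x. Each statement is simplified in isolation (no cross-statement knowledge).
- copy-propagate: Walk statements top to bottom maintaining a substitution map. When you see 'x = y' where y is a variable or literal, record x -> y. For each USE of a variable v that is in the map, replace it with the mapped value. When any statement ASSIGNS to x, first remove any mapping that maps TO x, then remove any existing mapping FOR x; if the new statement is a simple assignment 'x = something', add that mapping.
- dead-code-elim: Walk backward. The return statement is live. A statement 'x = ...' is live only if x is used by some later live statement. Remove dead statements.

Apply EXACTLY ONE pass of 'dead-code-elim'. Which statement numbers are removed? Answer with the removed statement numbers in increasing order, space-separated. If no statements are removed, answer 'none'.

Answer: 2 3 4 5 6 7 8

Derivation:
Backward liveness scan:
Stmt 1 'a = 1': KEEP (a is live); live-in = []
Stmt 2 'v = 2': DEAD (v not in live set ['a'])
Stmt 3 'x = a': DEAD (x not in live set ['a'])
Stmt 4 'c = 0 + 7': DEAD (c not in live set ['a'])
Stmt 5 'b = x - 0': DEAD (b not in live set ['a'])
Stmt 6 't = 1': DEAD (t not in live set ['a'])
Stmt 7 'u = t * 0': DEAD (u not in live set ['a'])
Stmt 8 'y = u + t': DEAD (y not in live set ['a'])
Stmt 9 'return a': KEEP (return); live-in = ['a']
Removed statement numbers: [2, 3, 4, 5, 6, 7, 8]
Surviving IR:
  a = 1
  return a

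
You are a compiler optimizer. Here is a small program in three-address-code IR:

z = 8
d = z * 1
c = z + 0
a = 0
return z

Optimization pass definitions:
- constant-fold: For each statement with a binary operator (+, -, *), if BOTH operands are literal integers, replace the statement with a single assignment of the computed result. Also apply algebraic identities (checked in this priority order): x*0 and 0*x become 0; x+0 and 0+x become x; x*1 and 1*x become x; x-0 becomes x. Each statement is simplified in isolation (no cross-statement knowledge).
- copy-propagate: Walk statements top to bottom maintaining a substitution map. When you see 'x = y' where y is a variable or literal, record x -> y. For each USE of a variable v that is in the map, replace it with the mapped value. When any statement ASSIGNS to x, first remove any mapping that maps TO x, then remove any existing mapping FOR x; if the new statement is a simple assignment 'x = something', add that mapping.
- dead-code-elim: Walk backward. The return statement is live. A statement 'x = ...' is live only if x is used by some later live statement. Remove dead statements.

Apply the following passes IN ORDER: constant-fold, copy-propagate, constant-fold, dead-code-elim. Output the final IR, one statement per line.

Initial IR:
  z = 8
  d = z * 1
  c = z + 0
  a = 0
  return z
After constant-fold (5 stmts):
  z = 8
  d = z
  c = z
  a = 0
  return z
After copy-propagate (5 stmts):
  z = 8
  d = 8
  c = 8
  a = 0
  return 8
After constant-fold (5 stmts):
  z = 8
  d = 8
  c = 8
  a = 0
  return 8
After dead-code-elim (1 stmts):
  return 8

Answer: return 8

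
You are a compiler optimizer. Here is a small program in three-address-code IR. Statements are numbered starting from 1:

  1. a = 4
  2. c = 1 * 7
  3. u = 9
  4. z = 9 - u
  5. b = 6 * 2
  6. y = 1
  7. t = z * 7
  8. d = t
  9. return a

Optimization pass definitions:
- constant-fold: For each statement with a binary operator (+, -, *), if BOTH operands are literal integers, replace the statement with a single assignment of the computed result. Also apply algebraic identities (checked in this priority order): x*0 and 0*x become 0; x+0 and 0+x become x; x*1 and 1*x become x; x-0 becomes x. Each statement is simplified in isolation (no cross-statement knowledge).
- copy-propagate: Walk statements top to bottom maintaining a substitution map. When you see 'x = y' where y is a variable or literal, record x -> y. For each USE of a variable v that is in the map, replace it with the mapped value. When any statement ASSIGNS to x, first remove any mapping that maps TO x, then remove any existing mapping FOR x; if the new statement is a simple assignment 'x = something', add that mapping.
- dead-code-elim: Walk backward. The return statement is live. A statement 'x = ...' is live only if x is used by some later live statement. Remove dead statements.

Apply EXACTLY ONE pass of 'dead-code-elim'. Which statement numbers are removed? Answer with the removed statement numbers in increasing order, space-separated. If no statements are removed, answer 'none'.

Answer: 2 3 4 5 6 7 8

Derivation:
Backward liveness scan:
Stmt 1 'a = 4': KEEP (a is live); live-in = []
Stmt 2 'c = 1 * 7': DEAD (c not in live set ['a'])
Stmt 3 'u = 9': DEAD (u not in live set ['a'])
Stmt 4 'z = 9 - u': DEAD (z not in live set ['a'])
Stmt 5 'b = 6 * 2': DEAD (b not in live set ['a'])
Stmt 6 'y = 1': DEAD (y not in live set ['a'])
Stmt 7 't = z * 7': DEAD (t not in live set ['a'])
Stmt 8 'd = t': DEAD (d not in live set ['a'])
Stmt 9 'return a': KEEP (return); live-in = ['a']
Removed statement numbers: [2, 3, 4, 5, 6, 7, 8]
Surviving IR:
  a = 4
  return a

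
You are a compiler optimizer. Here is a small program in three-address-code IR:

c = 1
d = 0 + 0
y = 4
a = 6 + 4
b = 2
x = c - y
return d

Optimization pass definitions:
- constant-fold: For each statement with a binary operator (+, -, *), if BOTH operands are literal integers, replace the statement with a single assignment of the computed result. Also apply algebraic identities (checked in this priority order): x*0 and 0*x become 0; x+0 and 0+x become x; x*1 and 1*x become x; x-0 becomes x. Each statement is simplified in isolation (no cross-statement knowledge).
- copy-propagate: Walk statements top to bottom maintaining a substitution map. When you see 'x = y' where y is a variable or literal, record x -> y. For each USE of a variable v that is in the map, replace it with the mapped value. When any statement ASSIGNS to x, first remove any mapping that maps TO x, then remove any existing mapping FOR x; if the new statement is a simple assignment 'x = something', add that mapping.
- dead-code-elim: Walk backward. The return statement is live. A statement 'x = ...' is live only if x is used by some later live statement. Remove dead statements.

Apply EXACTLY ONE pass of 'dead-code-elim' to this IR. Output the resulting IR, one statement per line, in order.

Answer: d = 0 + 0
return d

Derivation:
Applying dead-code-elim statement-by-statement:
  [7] return d  -> KEEP (return); live=['d']
  [6] x = c - y  -> DEAD (x not live)
  [5] b = 2  -> DEAD (b not live)
  [4] a = 6 + 4  -> DEAD (a not live)
  [3] y = 4  -> DEAD (y not live)
  [2] d = 0 + 0  -> KEEP; live=[]
  [1] c = 1  -> DEAD (c not live)
Result (2 stmts):
  d = 0 + 0
  return d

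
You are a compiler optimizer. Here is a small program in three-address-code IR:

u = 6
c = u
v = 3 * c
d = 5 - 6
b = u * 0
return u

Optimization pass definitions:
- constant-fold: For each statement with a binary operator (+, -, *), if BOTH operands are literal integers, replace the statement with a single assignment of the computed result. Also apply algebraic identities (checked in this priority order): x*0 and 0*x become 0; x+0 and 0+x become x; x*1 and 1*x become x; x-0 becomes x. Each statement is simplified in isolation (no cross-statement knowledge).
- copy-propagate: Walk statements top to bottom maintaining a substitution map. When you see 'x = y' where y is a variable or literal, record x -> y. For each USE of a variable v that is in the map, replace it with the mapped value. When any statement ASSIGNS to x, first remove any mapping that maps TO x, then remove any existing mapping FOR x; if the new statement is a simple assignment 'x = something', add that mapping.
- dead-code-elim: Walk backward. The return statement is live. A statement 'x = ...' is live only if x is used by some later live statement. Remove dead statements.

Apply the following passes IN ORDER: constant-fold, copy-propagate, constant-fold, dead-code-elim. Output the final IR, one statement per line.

Initial IR:
  u = 6
  c = u
  v = 3 * c
  d = 5 - 6
  b = u * 0
  return u
After constant-fold (6 stmts):
  u = 6
  c = u
  v = 3 * c
  d = -1
  b = 0
  return u
After copy-propagate (6 stmts):
  u = 6
  c = 6
  v = 3 * 6
  d = -1
  b = 0
  return 6
After constant-fold (6 stmts):
  u = 6
  c = 6
  v = 18
  d = -1
  b = 0
  return 6
After dead-code-elim (1 stmts):
  return 6

Answer: return 6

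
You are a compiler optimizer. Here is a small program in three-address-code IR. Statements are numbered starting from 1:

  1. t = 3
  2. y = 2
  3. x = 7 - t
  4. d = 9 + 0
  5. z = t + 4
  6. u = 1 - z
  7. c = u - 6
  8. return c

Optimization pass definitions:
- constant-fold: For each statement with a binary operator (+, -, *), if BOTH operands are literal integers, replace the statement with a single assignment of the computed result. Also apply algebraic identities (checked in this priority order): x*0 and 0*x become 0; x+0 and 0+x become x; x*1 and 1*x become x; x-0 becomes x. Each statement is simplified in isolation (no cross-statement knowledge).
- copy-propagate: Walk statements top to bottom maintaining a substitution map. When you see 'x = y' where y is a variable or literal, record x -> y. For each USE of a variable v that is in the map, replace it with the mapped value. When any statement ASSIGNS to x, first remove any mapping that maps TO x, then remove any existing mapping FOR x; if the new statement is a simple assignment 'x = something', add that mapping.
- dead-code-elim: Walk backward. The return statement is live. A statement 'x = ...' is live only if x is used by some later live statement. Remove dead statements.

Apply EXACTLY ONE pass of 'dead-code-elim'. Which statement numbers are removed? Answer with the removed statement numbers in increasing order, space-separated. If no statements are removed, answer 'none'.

Answer: 2 3 4

Derivation:
Backward liveness scan:
Stmt 1 't = 3': KEEP (t is live); live-in = []
Stmt 2 'y = 2': DEAD (y not in live set ['t'])
Stmt 3 'x = 7 - t': DEAD (x not in live set ['t'])
Stmt 4 'd = 9 + 0': DEAD (d not in live set ['t'])
Stmt 5 'z = t + 4': KEEP (z is live); live-in = ['t']
Stmt 6 'u = 1 - z': KEEP (u is live); live-in = ['z']
Stmt 7 'c = u - 6': KEEP (c is live); live-in = ['u']
Stmt 8 'return c': KEEP (return); live-in = ['c']
Removed statement numbers: [2, 3, 4]
Surviving IR:
  t = 3
  z = t + 4
  u = 1 - z
  c = u - 6
  return c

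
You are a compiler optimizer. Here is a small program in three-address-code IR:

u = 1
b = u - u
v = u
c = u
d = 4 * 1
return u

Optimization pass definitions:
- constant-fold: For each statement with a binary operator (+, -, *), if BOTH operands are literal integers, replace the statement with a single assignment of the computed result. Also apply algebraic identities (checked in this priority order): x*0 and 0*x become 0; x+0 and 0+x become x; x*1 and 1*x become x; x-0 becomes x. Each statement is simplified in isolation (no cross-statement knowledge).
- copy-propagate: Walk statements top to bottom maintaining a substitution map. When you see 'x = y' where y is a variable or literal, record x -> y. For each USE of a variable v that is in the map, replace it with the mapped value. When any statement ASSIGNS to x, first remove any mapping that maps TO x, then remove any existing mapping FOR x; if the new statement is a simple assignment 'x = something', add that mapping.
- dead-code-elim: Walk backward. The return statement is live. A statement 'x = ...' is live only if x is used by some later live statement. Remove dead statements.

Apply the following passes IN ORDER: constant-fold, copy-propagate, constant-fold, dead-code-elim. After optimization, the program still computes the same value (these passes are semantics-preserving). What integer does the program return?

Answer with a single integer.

Answer: 1

Derivation:
Initial IR:
  u = 1
  b = u - u
  v = u
  c = u
  d = 4 * 1
  return u
After constant-fold (6 stmts):
  u = 1
  b = u - u
  v = u
  c = u
  d = 4
  return u
After copy-propagate (6 stmts):
  u = 1
  b = 1 - 1
  v = 1
  c = 1
  d = 4
  return 1
After constant-fold (6 stmts):
  u = 1
  b = 0
  v = 1
  c = 1
  d = 4
  return 1
After dead-code-elim (1 stmts):
  return 1
Evaluate:
  u = 1  =>  u = 1
  b = u - u  =>  b = 0
  v = u  =>  v = 1
  c = u  =>  c = 1
  d = 4 * 1  =>  d = 4
  return u = 1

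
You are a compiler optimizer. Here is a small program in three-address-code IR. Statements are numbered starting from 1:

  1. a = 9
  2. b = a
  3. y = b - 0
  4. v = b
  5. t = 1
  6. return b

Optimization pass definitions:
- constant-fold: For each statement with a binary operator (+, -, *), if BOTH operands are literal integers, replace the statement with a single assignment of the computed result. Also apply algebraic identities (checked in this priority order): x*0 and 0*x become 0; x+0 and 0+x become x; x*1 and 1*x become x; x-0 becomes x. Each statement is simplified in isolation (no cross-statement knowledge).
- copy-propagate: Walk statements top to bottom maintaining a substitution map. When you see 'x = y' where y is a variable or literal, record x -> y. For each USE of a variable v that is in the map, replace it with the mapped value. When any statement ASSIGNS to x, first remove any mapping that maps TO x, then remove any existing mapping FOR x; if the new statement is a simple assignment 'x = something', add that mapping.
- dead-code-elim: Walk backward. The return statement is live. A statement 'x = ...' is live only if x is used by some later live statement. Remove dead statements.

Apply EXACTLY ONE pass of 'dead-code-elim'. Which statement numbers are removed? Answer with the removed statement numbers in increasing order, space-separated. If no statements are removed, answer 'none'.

Answer: 3 4 5

Derivation:
Backward liveness scan:
Stmt 1 'a = 9': KEEP (a is live); live-in = []
Stmt 2 'b = a': KEEP (b is live); live-in = ['a']
Stmt 3 'y = b - 0': DEAD (y not in live set ['b'])
Stmt 4 'v = b': DEAD (v not in live set ['b'])
Stmt 5 't = 1': DEAD (t not in live set ['b'])
Stmt 6 'return b': KEEP (return); live-in = ['b']
Removed statement numbers: [3, 4, 5]
Surviving IR:
  a = 9
  b = a
  return b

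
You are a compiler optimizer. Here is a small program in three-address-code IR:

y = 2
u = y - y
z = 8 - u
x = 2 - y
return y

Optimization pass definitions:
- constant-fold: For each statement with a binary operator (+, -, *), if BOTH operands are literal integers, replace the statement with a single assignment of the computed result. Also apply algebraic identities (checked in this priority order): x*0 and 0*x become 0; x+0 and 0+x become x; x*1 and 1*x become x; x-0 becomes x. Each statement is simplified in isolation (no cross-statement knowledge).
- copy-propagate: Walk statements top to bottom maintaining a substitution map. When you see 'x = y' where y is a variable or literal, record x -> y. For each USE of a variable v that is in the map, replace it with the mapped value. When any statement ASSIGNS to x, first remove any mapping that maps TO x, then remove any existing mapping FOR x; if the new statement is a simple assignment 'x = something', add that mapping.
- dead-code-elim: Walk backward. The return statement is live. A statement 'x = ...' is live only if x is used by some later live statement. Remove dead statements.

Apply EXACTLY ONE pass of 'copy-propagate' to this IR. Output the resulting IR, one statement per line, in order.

Applying copy-propagate statement-by-statement:
  [1] y = 2  (unchanged)
  [2] u = y - y  -> u = 2 - 2
  [3] z = 8 - u  (unchanged)
  [4] x = 2 - y  -> x = 2 - 2
  [5] return y  -> return 2
Result (5 stmts):
  y = 2
  u = 2 - 2
  z = 8 - u
  x = 2 - 2
  return 2

Answer: y = 2
u = 2 - 2
z = 8 - u
x = 2 - 2
return 2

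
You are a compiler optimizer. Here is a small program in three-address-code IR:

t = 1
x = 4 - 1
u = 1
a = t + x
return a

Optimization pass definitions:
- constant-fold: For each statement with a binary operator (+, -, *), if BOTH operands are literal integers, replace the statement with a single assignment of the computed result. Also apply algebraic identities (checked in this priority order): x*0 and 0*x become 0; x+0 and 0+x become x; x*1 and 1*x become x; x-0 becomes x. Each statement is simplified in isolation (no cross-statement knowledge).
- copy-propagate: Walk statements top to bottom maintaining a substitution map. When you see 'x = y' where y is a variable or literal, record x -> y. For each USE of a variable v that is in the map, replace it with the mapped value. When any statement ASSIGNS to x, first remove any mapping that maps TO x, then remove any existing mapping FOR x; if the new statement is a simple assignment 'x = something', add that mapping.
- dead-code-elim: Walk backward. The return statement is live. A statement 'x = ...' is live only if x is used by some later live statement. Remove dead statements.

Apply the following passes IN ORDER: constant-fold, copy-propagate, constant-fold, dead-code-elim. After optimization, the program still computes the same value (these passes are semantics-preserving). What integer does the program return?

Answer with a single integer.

Answer: 4

Derivation:
Initial IR:
  t = 1
  x = 4 - 1
  u = 1
  a = t + x
  return a
After constant-fold (5 stmts):
  t = 1
  x = 3
  u = 1
  a = t + x
  return a
After copy-propagate (5 stmts):
  t = 1
  x = 3
  u = 1
  a = 1 + 3
  return a
After constant-fold (5 stmts):
  t = 1
  x = 3
  u = 1
  a = 4
  return a
After dead-code-elim (2 stmts):
  a = 4
  return a
Evaluate:
  t = 1  =>  t = 1
  x = 4 - 1  =>  x = 3
  u = 1  =>  u = 1
  a = t + x  =>  a = 4
  return a = 4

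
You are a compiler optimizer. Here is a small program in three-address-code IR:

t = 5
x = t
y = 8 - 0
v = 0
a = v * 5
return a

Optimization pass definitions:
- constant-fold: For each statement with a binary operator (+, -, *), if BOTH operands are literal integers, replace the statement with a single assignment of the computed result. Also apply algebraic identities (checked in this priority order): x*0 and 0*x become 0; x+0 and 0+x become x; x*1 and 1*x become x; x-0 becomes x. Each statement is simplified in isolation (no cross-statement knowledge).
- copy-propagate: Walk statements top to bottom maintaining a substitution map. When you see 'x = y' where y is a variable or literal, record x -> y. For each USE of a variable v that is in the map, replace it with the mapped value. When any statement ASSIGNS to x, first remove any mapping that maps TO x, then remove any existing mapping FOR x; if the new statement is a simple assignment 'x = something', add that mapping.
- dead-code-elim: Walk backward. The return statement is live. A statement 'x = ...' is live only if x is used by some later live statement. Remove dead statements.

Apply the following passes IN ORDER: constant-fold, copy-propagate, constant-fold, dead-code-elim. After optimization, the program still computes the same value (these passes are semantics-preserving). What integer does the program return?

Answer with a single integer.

Answer: 0

Derivation:
Initial IR:
  t = 5
  x = t
  y = 8 - 0
  v = 0
  a = v * 5
  return a
After constant-fold (6 stmts):
  t = 5
  x = t
  y = 8
  v = 0
  a = v * 5
  return a
After copy-propagate (6 stmts):
  t = 5
  x = 5
  y = 8
  v = 0
  a = 0 * 5
  return a
After constant-fold (6 stmts):
  t = 5
  x = 5
  y = 8
  v = 0
  a = 0
  return a
After dead-code-elim (2 stmts):
  a = 0
  return a
Evaluate:
  t = 5  =>  t = 5
  x = t  =>  x = 5
  y = 8 - 0  =>  y = 8
  v = 0  =>  v = 0
  a = v * 5  =>  a = 0
  return a = 0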